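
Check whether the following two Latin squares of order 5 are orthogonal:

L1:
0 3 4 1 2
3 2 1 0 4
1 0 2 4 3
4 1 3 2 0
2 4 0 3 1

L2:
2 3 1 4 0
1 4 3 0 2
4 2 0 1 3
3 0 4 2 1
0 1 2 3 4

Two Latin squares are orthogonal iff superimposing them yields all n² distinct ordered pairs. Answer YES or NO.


Form the n² = 25 superimposed pairs (L1[i][j], L2[i][j]), row by row (rows and columns indexed from 0):
row 0: (0,2) (3,3) (4,1) (1,4) (2,0)
row 1: (3,1) (2,4) (1,3) (0,0) (4,2)
row 2: (1,4) (0,2) (2,0) (4,1) (3,3)
row 3: (4,3) (1,0) (3,4) (2,2) (0,1)
row 4: (2,0) (4,1) (0,2) (3,3) (1,4)
Orthogonality requires all 25 pairs distinct.
But the pair (1,4) repeats: cell (0,3) has L1 = 1, L2 = 4, and cell (2,0) has L1 = 1, L2 = 4.
A repeated pair means some other pair never occurs (only 15 distinct pairs out of 25), so the squares are not orthogonal.
Conclusion: NO.

NO


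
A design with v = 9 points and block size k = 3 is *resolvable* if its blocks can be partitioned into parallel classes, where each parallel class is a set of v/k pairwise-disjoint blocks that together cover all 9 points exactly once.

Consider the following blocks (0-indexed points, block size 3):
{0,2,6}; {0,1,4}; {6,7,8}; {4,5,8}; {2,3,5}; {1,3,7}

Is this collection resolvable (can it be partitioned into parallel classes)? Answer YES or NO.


v = 9, block size k = 3, number of blocks = 6.
For resolvability, blocks must partition into parallel classes of size v/k = 3.
Total blocks must therefore be a multiple of 3: 6 = 3·2 + 0 ⇒ divisible ✓.
Greedy packing gives 2 candidate class(es). Each should be a full parallel class (size 3, covers all 9 points).
  Class 1 (3 blocks): {0,2,6}; {4,5,8}; {1,3,7}. Points covered: [0, 1, 2, 3, 4, 5, 6, 7, 8].
  Class 2 (3 blocks): {0,1,4}; {6,7,8}; {2,3,5}. Points covered: [0, 1, 2, 3, 4, 5, 6, 7, 8].
All classes full (size 3)? YES. All classes cover every point? YES.
Resolvable? YES.

YES


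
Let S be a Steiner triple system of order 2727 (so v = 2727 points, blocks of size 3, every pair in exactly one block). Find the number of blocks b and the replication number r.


An STS(v) is a 2-(v, 3, 1) BIBD: block size k = 3, λ = 1.
Replication: r(k − 1) = λ(v − 1) ⇒ r·2 = 2727 − 1 = 2726 ⇒ r = 1363.
Block count: bk = vr ⇒ b·3 = 2727·1363 = 3716901 ⇒ b = 1238967.
(Check via b = v(v − 1)/6 = 2727·2726/6 = 7433802/6 = 1238967.)

r = 1363, b = 1238967.


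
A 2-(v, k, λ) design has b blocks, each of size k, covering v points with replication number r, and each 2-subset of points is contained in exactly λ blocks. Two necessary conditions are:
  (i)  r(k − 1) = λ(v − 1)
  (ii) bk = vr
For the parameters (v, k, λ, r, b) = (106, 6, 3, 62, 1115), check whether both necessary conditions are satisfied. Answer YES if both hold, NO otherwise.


Condition (i): r(k − 1) = 62·5 = 310; λ(v − 1) = 3·105 = 315. Match? NO.
Condition (ii): bk = 1115·6 = 6690; vr = 106·62 = 6572. Match? NO.
Both conditions hold? NO.

NO


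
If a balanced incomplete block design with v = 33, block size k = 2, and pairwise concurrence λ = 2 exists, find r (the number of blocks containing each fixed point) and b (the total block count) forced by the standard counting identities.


Any 2-(v, k, λ) BIBD satisfies two necessary conditions:
  (i)  Each point sits in r blocks, and counting incidences through any fixed point gives r(k − 1) = λ(v − 1), so r = λ(v − 1)/(k − 1).
  (ii) Total incidences bk = vr, so b = vr/k.
Step 1: r = λ(v − 1)/(k − 1) = 2·(33 − 1)/(2 − 1) = 2·32/1 = 64/1 = 64.
Step 2: b = vr/k = 33·64/2 = 2112/2 = 1056.
Check integrality: r = 64 ∈ Z ✓, b = 1056 ∈ Z ✓.
(These identities are necessary conditions: they determine r and b for any design with these parameters, but do not by themselves prove that one exists.)

r = 64, b = 1056.


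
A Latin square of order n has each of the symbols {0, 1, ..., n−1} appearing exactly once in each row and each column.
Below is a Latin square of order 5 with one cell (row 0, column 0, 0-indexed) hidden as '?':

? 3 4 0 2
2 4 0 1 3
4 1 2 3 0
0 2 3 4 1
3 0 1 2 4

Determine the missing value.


Row 0 contains symbols [0, 2, 3, 4] — missing [1].
Column 0 contains symbols [0, 2, 3, 4] — missing [1].
The missing symbol must appear in both missing sets; intersection = [1].
Therefore the hidden value is 1.

Missing value = 1.


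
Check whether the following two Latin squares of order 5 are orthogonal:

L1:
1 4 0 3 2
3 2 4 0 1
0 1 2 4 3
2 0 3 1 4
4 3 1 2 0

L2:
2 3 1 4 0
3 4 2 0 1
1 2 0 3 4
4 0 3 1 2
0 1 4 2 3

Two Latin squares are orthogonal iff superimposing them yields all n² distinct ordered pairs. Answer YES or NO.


Form the n² = 25 superimposed pairs (L1[i][j], L2[i][j]), row by row (rows and columns indexed from 0):
row 0: (1,2) (4,3) (0,1) (3,4) (2,0)
row 1: (3,3) (2,4) (4,2) (0,0) (1,1)
row 2: (0,1) (1,2) (2,0) (4,3) (3,4)
row 3: (2,4) (0,0) (3,3) (1,1) (4,2)
row 4: (4,0) (3,1) (1,4) (2,2) (0,3)
Orthogonality requires all 25 pairs distinct.
But the pair (0,1) repeats: cell (0,2) has L1 = 0, L2 = 1, and cell (2,0) has L1 = 0, L2 = 1.
A repeated pair means some other pair never occurs (only 15 distinct pairs out of 25), so the squares are not orthogonal.
Conclusion: NO.

NO


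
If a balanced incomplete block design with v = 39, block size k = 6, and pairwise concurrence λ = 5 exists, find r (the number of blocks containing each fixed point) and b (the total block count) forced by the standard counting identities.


Any 2-(v, k, λ) BIBD satisfies two necessary conditions:
  (i)  Each point sits in r blocks, and counting incidences through any fixed point gives r(k − 1) = λ(v − 1), so r = λ(v − 1)/(k − 1).
  (ii) Total incidences bk = vr, so b = vr/k.
Step 1: r = λ(v − 1)/(k − 1) = 5·(39 − 1)/(6 − 1) = 5·38/5 = 190/5 = 38.
Step 2: b = vr/k = 39·38/6 = 1482/6 = 247.
Check integrality: r = 38 ∈ Z ✓, b = 247 ∈ Z ✓.
(These identities are necessary conditions: they determine r and b for any design with these parameters, but do not by themselves prove that one exists.)

r = 38, b = 247.


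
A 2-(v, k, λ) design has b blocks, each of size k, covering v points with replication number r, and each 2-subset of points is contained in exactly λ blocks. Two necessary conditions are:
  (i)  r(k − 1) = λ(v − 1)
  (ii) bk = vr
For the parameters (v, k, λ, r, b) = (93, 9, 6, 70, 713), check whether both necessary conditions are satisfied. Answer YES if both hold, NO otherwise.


Condition (i): r(k − 1) = 70·8 = 560; λ(v − 1) = 6·92 = 552. Match? NO.
Condition (ii): bk = 713·9 = 6417; vr = 93·70 = 6510. Match? NO.
Both conditions hold? NO.

NO


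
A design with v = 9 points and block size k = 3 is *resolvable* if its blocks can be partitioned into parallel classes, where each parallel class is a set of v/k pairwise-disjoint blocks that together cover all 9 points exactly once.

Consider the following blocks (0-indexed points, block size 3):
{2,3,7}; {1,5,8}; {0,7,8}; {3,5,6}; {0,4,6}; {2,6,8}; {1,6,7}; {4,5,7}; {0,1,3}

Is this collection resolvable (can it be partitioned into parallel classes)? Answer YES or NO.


v = 9, block size k = 3, number of blocks = 9.
For resolvability, blocks must partition into parallel classes of size v/k = 3.
Total blocks must therefore be a multiple of 3: 9 = 3·3 + 0 ⇒ divisible ✓.
Consider block {0,7,8}. The only other block(s) in the collection disjoint from it are {3,5,6} — just 1 block(s). Any parallel class containing {0,7,8} would need 2 other blocks each disjoint from it, so no parallel class of size 3 can contain {0,7,8}.
Since every block must belong to some parallel class in a resolution, the collection cannot be partitioned into parallel classes.
Resolvable? NO.

NO


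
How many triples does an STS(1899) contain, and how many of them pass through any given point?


An STS(v) is a 2-(v, 3, 1) BIBD: block size k = 3, λ = 1.
Replication: r(k − 1) = λ(v − 1) ⇒ r·2 = 1899 − 1 = 1898 ⇒ r = 949.
Block count: b = v(v − 1)/6 = 1899·1898/6 = 3604302/6 = 600717.
(Check via bk = vr: 600717·3 = 1802151 = 1899·949 = 1802151 ✓.)

r = 949, b = 600717.


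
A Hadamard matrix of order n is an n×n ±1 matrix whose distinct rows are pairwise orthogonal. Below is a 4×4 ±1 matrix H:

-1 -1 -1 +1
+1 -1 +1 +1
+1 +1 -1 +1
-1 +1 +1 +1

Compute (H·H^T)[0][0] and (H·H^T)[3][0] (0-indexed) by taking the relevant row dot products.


Row 0 of H: [-1, -1, -1, 1].
Row 3 of H: [-1, 1, 1, 1].
(H·H^T)[0][0] = Σ_j H[0][j]·H[0][j] = (-1)² + (-1)² + (-1)² + (1)² = 1 + 1 + 1 + 1 = 4.
(H·H^T)[3][0] = Σ_j H[3][j]·H[0][j] = (-1)·(-1) + (1)·(-1) + (1)·(-1) + (1)·(1) = 1 + -1 + -1 + 1 = 0.
So rows 3 and 0 are orthogonal; the diagonal entry equals n = 4.

(0,0) entry = 4; (3,0) entry = 0.


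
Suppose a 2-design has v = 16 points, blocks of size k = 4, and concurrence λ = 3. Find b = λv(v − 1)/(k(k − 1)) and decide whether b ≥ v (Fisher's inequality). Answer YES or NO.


r = λ(v − 1)/(k − 1) = 3·15/3 = 15.
b = vr/k = 16·15/4 = 60.
Fisher's inequality: b ≥ v ⇔ 60 ≥ 16? YES.

YES


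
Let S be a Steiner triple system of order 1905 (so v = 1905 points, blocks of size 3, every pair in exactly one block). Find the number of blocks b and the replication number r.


An STS(v) is a 2-(v, 3, 1) BIBD: block size k = 3, λ = 1.
Replication: r(k − 1) = λ(v − 1) ⇒ r·2 = 1905 − 1 = 1904 ⇒ r = 952.
Block count: bk = vr ⇒ b·3 = 1905·952 = 1813560 ⇒ b = 604520.
(Check via b = v(v − 1)/6 = 1905·1904/6 = 3627120/6 = 604520.)

r = 952, b = 604520.


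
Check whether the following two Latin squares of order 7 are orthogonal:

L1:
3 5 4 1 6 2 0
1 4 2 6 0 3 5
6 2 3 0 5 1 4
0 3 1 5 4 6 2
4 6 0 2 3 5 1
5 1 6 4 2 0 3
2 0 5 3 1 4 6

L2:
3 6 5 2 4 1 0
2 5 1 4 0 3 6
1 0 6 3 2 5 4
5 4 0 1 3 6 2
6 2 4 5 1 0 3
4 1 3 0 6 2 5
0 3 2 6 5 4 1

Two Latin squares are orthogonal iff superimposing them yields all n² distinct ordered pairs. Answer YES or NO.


Form the n² = 49 superimposed pairs (L1[i][j], L2[i][j]), row by row (rows and columns indexed from 0):
row 0: (3,3) (5,6) (4,5) (1,2) (6,4) (2,1) (0,0)
row 1: (1,2) (4,5) (2,1) (6,4) (0,0) (3,3) (5,6)
row 2: (6,1) (2,0) (3,6) (0,3) (5,2) (1,5) (4,4)
row 3: (0,5) (3,4) (1,0) (5,1) (4,3) (6,6) (2,2)
row 4: (4,6) (6,2) (0,4) (2,5) (3,1) (5,0) (1,3)
row 5: (5,4) (1,1) (6,3) (4,0) (2,6) (0,2) (3,5)
row 6: (2,0) (0,3) (5,2) (3,6) (1,5) (4,4) (6,1)
Orthogonality requires all 49 pairs distinct.
But the pair (1,2) repeats: cell (0,3) has L1 = 1, L2 = 2, and cell (1,0) has L1 = 1, L2 = 2.
A repeated pair means some other pair never occurs (only 35 distinct pairs out of 49), so the squares are not orthogonal.
Conclusion: NO.

NO


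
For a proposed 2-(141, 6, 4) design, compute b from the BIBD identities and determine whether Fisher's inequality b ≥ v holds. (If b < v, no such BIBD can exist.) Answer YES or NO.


b = λv(v − 1)/(k(k − 1)) = 4·141·140/(6·5) = 78960/30 = 2632.
Compare with v = 141: b ≥ v, so Fisher's inequality holds.

YES


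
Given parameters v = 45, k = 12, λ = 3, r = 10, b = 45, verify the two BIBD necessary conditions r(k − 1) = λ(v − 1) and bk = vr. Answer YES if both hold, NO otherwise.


Condition (i): r(k − 1) = 10·11 = 110; λ(v − 1) = 3·44 = 132. Match? NO.
Condition (ii): bk = 45·12 = 540; vr = 45·10 = 450. Match? NO.
Both conditions hold? NO.

NO


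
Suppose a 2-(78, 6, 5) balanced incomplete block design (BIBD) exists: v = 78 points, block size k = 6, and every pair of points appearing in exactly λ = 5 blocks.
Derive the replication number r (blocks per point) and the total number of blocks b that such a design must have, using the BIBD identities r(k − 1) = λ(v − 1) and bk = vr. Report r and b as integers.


Any 2-(v, k, λ) BIBD satisfies two necessary conditions:
  (i)  Each point sits in r blocks, and counting incidences through any fixed point gives r(k − 1) = λ(v − 1), so r = λ(v − 1)/(k − 1).
  (ii) Total incidences bk = vr, so b = vr/k.
Step 1: r = λ(v − 1)/(k − 1) = 5·(78 − 1)/(6 − 1) = 5·77/5 = 385/5 = 77.
Step 2: b = vr/k = 78·77/6 = 6006/6 = 1001.
Check integrality: r = 77 ∈ Z ✓, b = 1001 ∈ Z ✓.
(These identities are necessary conditions: they determine r and b for any design with these parameters, but do not by themselves prove that one exists.)

r = 77, b = 1001.


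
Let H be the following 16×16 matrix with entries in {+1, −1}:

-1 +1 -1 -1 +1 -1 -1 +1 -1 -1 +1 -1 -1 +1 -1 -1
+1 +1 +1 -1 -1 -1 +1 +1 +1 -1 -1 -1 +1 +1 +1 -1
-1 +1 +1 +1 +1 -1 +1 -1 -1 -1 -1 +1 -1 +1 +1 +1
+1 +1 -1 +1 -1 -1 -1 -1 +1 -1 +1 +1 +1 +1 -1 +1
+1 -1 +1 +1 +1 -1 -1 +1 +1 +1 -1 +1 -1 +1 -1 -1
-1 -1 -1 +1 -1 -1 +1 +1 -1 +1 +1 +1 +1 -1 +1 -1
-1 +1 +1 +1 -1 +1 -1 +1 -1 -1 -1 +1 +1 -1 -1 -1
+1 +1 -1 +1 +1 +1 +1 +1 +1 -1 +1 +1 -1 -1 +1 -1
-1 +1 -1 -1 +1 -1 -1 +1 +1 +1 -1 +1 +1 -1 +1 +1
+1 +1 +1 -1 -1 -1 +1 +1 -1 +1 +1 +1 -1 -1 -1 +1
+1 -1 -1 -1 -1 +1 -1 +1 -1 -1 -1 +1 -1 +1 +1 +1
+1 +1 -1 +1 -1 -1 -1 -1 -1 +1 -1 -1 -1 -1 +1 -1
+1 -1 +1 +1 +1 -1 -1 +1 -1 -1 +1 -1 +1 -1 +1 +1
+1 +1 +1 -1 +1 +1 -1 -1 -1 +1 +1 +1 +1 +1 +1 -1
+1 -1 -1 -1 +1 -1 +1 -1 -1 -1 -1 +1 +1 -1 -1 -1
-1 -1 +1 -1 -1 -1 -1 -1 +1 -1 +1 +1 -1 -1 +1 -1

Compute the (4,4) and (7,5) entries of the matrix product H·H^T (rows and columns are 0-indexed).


Row 4 of H: [1, -1, 1, 1, 1, -1, -1, 1, 1, 1, -1, 1, -1, 1, -1, -1].
Row 5 of H: [-1, -1, -1, 1, -1, -1, 1, 1, -1, 1, 1, 1, 1, -1, 1, -1].
Row 7 of H: [1, 1, -1, 1, 1, 1, 1, 1, 1, -1, 1, 1, -1, -1, 1, -1].
(H·H^T)[4][4] = Σ_j H[4][j]·H[4][j] = (1)² + (-1)² + (1)² + (1)² + (1)² + (-1)² + (-1)² + (1)² + (1)² + (1)² + (-1)² + (1)² + (-1)² + (1)² + (-1)² + (-1)² = 1 + 1 + 1 + 1 + 1 + 1 + 1 + 1 + 1 + 1 + 1 + 1 + 1 + 1 + 1 + 1 = 16.
(H·H^T)[7][5] = Σ_j H[7][j]·H[5][j] = (1)·(-1) + (1)·(-1) + (-1)·(-1) + (1)·(1) + (1)·(-1) + (1)·(-1) + (1)·(1) + (1)·(1) + (1)·(-1) + (-1)·(1) + (1)·(1) + (1)·(1) + (-1)·(1) + (-1)·(-1) + (1)·(1) + (-1)·(-1) = -1 + -1 + 1 + 1 + -1 + -1 + 1 + 1 + -1 + -1 + 1 + 1 + -1 + 1 + 1 + 1 = 2.
Rows 7 and 5 are not orthogonal (dot product = 2 ≠ 0), so H is not a Hadamard matrix.

(4,4) entry = 16; (7,5) entry = 2.


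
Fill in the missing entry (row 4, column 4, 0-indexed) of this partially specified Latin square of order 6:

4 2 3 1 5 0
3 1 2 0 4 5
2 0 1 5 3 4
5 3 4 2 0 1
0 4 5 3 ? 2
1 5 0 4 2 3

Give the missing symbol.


Row 4 contains symbols [0, 2, 3, 4, 5] — missing [1].
Column 4 contains symbols [0, 2, 3, 4, 5] — missing [1].
The missing symbol must appear in both missing sets; intersection = [1].
Therefore the hidden value is 1.

Missing value = 1.


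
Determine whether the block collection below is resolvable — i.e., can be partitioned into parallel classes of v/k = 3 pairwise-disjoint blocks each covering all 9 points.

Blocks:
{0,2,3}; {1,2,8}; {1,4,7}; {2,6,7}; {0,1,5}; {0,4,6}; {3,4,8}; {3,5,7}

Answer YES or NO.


v = 9, block size k = 3, number of blocks = 8.
For resolvability, blocks must partition into parallel classes of size v/k = 3.
Total blocks must therefore be a multiple of 3: 8 = 3·2 + 2 ⇒ not divisible ✗.
Resolvable? NO.

NO


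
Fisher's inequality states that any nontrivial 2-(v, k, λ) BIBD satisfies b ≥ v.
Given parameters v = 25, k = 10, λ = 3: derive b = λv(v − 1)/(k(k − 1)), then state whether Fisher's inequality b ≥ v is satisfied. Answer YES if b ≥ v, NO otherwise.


b = λv(v − 1)/(k(k − 1)) = 3·25·24/(10·9) = 1800/90 = 20.
Compare with v = 25: b < v, so Fisher's inequality fails.

NO


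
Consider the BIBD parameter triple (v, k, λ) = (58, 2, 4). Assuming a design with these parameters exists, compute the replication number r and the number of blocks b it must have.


Any 2-(v, k, λ) BIBD satisfies two necessary conditions:
  (i)  Each point sits in r blocks, and counting incidences through any fixed point gives r(k − 1) = λ(v − 1), so r = λ(v − 1)/(k − 1).
  (ii) Total incidences bk = vr, so b = vr/k.
Step 1: r = λ(v − 1)/(k − 1) = 4·(58 − 1)/(2 − 1) = 4·57/1 = 228/1 = 228.
Step 2: b = vr/k = 58·228/2 = 13224/2 = 6612.
Check integrality: r = 228 ∈ Z ✓, b = 6612 ∈ Z ✓.
(These identities are necessary conditions: they determine r and b for any design with these parameters, but do not by themselves prove that one exists.)

r = 228, b = 6612.


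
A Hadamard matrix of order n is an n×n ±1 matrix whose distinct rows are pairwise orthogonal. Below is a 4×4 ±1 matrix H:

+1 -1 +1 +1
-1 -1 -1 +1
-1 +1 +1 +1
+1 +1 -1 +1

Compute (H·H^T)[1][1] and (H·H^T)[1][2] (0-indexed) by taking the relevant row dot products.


Row 1 of H: [-1, -1, -1, 1].
Row 2 of H: [-1, 1, 1, 1].
(H·H^T)[1][1] = Σ_j H[1][j]·H[1][j] = (-1)² + (-1)² + (-1)² + (1)² = 1 + 1 + 1 + 1 = 4.
(H·H^T)[1][2] = Σ_j H[1][j]·H[2][j] = (-1)·(-1) + (-1)·(1) + (-1)·(1) + (1)·(1) = 1 + -1 + -1 + 1 = 0.
So rows 1 and 2 are orthogonal; the diagonal entry equals n = 4.

(1,1) entry = 4; (1,2) entry = 0.


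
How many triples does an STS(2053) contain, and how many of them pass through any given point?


An STS(v) is a 2-(v, 3, 1) BIBD: block size k = 3, λ = 1.
Replication: r(k − 1) = λ(v − 1) ⇒ r·2 = 2053 − 1 = 2052 ⇒ r = 1026.
Block count: b = v(v − 1)/6 = 2053·2052/6 = 4212756/6 = 702126.
(Check via bk = vr: 702126·3 = 2106378 = 2053·1026 = 2106378 ✓.)

r = 1026, b = 702126.


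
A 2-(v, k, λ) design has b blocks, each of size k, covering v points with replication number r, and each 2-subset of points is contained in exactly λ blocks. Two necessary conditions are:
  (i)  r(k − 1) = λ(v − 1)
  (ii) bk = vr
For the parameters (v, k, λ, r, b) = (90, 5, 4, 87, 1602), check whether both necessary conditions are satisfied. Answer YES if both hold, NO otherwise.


Condition (i): r(k − 1) = 87·4 = 348; λ(v − 1) = 4·89 = 356. Match? NO.
Condition (ii): bk = 1602·5 = 8010; vr = 90·87 = 7830. Match? NO.
Both conditions hold? NO.

NO


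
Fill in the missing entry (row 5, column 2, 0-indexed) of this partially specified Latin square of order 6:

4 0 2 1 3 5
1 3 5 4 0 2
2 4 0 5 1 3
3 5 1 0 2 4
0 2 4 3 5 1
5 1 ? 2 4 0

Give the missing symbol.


Row 5 contains symbols [0, 1, 2, 4, 5] — missing [3].
Column 2 contains symbols [0, 1, 2, 4, 5] — missing [3].
The missing symbol must appear in both missing sets; intersection = [3].
Therefore the hidden value is 3.

Missing value = 3.


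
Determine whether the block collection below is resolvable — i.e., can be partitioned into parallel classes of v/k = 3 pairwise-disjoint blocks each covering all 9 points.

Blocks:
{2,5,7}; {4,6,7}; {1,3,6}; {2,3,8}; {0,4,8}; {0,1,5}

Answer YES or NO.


v = 9, block size k = 3, number of blocks = 6.
For resolvability, blocks must partition into parallel classes of size v/k = 3.
Total blocks must therefore be a multiple of 3: 6 = 3·2 + 0 ⇒ divisible ✓.
Greedy packing gives 2 candidate class(es). Each should be a full parallel class (size 3, covers all 9 points).
  Class 1 (3 blocks): {2,5,7}; {1,3,6}; {0,4,8}. Points covered: [0, 1, 2, 3, 4, 5, 6, 7, 8].
  Class 2 (3 blocks): {4,6,7}; {2,3,8}; {0,1,5}. Points covered: [0, 1, 2, 3, 4, 5, 6, 7, 8].
All classes full (size 3)? YES. All classes cover every point? YES.
Resolvable? YES.

YES


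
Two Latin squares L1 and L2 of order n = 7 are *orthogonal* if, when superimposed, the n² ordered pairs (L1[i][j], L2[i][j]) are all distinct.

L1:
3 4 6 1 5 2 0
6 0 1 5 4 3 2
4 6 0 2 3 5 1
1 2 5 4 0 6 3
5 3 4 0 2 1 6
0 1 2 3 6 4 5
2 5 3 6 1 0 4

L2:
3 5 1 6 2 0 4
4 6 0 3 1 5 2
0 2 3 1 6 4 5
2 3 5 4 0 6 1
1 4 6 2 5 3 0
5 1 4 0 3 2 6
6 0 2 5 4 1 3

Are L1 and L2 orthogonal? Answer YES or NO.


Form the n² = 49 superimposed pairs (L1[i][j], L2[i][j]), row by row (rows and columns indexed from 0):
row 0: (3,3) (4,5) (6,1) (1,6) (5,2) (2,0) (0,4)
row 1: (6,4) (0,6) (1,0) (5,3) (4,1) (3,5) (2,2)
row 2: (4,0) (6,2) (0,3) (2,1) (3,6) (5,4) (1,5)
row 3: (1,2) (2,3) (5,5) (4,4) (0,0) (6,6) (3,1)
row 4: (5,1) (3,4) (4,6) (0,2) (2,5) (1,3) (6,0)
row 5: (0,5) (1,1) (2,4) (3,0) (6,3) (4,2) (5,6)
row 6: (2,6) (5,0) (3,2) (6,5) (1,4) (0,1) (4,3)
Orthogonality requires all 49 pairs distinct.
Check by first coordinate: for each symbol s of L1, list the L2 entries in the n cells where L1 = s; they must all differ.
  L1 = 0: L2 entries (in reading order) 4, 6, 3, 0, 2, 5, 1 — all 7 distinct ✓
  L1 = 1: L2 entries (in reading order) 6, 0, 5, 2, 3, 1, 4 — all 7 distinct ✓
  L1 = 2: L2 entries (in reading order) 0, 2, 1, 3, 5, 4, 6 — all 7 distinct ✓
  L1 = 3: L2 entries (in reading order) 3, 5, 6, 1, 4, 0, 2 — all 7 distinct ✓
  L1 = 4: L2 entries (in reading order) 5, 1, 0, 4, 6, 2, 3 — all 7 distinct ✓
  L1 = 5: L2 entries (in reading order) 2, 3, 4, 5, 1, 6, 0 — all 7 distinct ✓
  L1 = 6: L2 entries (in reading order) 1, 4, 2, 6, 0, 3, 5 — all 7 distinct ✓
Every symbol of L1 meets every symbol of L2 exactly once, so all 49 pairs are distinct (49 of 49).
Conclusion: YES.

YES


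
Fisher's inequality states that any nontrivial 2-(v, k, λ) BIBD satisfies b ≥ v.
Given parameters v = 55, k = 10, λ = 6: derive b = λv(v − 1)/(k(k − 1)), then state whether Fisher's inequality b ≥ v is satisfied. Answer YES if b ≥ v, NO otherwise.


r = λ(v − 1)/(k − 1) = 6·54/9 = 36.
b = vr/k = 55·36/10 = 198.
Fisher's inequality: b ≥ v ⇔ 198 ≥ 55? YES.

YES


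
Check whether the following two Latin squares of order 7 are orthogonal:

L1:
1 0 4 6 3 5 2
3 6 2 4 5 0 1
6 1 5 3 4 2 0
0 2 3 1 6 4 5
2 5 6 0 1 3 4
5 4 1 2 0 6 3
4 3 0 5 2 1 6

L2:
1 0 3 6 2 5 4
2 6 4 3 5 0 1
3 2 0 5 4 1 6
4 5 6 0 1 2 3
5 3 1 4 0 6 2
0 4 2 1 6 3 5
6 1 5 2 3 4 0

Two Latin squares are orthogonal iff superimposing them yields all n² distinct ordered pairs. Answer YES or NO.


Form the n² = 49 superimposed pairs (L1[i][j], L2[i][j]), row by row (rows and columns indexed from 0):
row 0: (1,1) (0,0) (4,3) (6,6) (3,2) (5,5) (2,4)
row 1: (3,2) (6,6) (2,4) (4,3) (5,5) (0,0) (1,1)
row 2: (6,3) (1,2) (5,0) (3,5) (4,4) (2,1) (0,6)
row 3: (0,4) (2,5) (3,6) (1,0) (6,1) (4,2) (5,3)
row 4: (2,5) (5,3) (6,1) (0,4) (1,0) (3,6) (4,2)
row 5: (5,0) (4,4) (1,2) (2,1) (0,6) (6,3) (3,5)
row 6: (4,6) (3,1) (0,5) (5,2) (2,3) (1,4) (6,0)
Orthogonality requires all 49 pairs distinct.
But the pair (3,2) repeats: cell (0,4) has L1 = 3, L2 = 2, and cell (1,0) has L1 = 3, L2 = 2.
A repeated pair means some other pair never occurs (only 28 distinct pairs out of 49), so the squares are not orthogonal.
Conclusion: NO.

NO


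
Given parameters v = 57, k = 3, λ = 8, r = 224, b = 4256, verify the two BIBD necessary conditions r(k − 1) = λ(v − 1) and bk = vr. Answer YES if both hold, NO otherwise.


Condition (i): r(k − 1) = 224·2 = 448; λ(v − 1) = 8·56 = 448. Match? YES.
Condition (ii): bk = 4256·3 = 12768; vr = 57·224 = 12768. Match? YES.
Both conditions hold? YES.

YES


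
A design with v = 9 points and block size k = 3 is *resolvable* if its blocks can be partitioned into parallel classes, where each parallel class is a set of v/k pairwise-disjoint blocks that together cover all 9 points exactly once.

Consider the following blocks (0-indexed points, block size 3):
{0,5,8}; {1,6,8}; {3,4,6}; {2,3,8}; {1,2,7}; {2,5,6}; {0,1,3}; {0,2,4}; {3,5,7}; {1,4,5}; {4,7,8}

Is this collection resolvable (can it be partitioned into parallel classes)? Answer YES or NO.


v = 9, block size k = 3, number of blocks = 11.
For resolvability, blocks must partition into parallel classes of size v/k = 3.
Total blocks must therefore be a multiple of 3: 11 = 3·3 + 2 ⇒ not divisible ✗.
Resolvable? NO.

NO


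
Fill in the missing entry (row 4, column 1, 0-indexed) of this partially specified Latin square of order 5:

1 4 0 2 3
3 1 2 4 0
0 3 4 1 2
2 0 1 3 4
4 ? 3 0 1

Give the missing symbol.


Row 4 contains symbols [0, 1, 3, 4] — missing [2].
Column 1 contains symbols [0, 1, 3, 4] — missing [2].
The missing symbol must appear in both missing sets; intersection = [2].
Therefore the hidden value is 2.

Missing value = 2.


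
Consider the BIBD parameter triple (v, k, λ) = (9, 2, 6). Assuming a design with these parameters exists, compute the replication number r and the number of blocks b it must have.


Any 2-(v, k, λ) BIBD satisfies two necessary conditions:
  (i)  Each point sits in r blocks, and counting incidences through any fixed point gives r(k − 1) = λ(v − 1), so r = λ(v − 1)/(k − 1).
  (ii) Total incidences bk = vr, so b = vr/k.
Step 1: r = λ(v − 1)/(k − 1) = 6·(9 − 1)/(2 − 1) = 6·8/1 = 48/1 = 48.
Step 2: b = vr/k = 9·48/2 = 432/2 = 216.
Check integrality: r = 48 ∈ Z ✓, b = 216 ∈ Z ✓.
(These identities are necessary conditions: they determine r and b for any design with these parameters, but do not by themselves prove that one exists.)

r = 48, b = 216.


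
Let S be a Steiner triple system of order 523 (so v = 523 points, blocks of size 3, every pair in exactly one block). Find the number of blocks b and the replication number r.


An STS(v) is a 2-(v, 3, 1) BIBD: block size k = 3, λ = 1.
Replication: r(k − 1) = λ(v − 1) ⇒ r·2 = 523 − 1 = 522 ⇒ r = 261.
Block count: bk = vr ⇒ b·3 = 523·261 = 136503 ⇒ b = 45501.

r = 261, b = 45501.


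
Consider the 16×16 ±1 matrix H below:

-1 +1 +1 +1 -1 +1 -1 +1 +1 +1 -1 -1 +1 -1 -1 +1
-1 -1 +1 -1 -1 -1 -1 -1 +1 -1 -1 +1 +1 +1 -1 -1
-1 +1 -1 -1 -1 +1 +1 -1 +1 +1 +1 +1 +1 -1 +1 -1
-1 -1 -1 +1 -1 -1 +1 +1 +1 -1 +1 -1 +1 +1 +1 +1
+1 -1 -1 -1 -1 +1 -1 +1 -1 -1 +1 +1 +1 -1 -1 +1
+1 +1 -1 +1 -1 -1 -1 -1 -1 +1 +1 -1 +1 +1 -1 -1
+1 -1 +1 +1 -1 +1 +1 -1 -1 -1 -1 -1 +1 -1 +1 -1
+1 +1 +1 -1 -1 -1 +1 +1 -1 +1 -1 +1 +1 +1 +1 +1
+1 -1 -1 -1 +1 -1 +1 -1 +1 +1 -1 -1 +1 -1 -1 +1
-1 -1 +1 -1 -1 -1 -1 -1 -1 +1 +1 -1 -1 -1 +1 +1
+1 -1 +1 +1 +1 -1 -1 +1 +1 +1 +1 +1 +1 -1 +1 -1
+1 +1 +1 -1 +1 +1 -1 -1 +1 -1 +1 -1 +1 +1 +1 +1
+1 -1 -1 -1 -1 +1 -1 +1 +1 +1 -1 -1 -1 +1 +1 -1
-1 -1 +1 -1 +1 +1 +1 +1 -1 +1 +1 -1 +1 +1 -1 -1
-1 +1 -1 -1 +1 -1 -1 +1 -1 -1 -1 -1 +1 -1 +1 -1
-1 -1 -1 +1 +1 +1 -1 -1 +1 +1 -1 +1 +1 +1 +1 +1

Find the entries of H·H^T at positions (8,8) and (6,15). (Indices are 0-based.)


Row 6 of H: [1, -1, 1, 1, -1, 1, 1, -1, -1, -1, -1, -1, 1, -1, 1, -1].
Row 8 of H: [1, -1, -1, -1, 1, -1, 1, -1, 1, 1, -1, -1, 1, -1, -1, 1].
Row 15 of H: [-1, -1, -1, 1, 1, 1, -1, -1, 1, 1, -1, 1, 1, 1, 1, 1].
(H·H^T)[8][8] = Σ_j H[8][j]·H[8][j] = (1)² + (-1)² + (-1)² + (-1)² + (1)² + (-1)² + (1)² + (-1)² + (1)² + (1)² + (-1)² + (-1)² + (1)² + (-1)² + (-1)² + (1)² = 1 + 1 + 1 + 1 + 1 + 1 + 1 + 1 + 1 + 1 + 1 + 1 + 1 + 1 + 1 + 1 = 16.
(H·H^T)[6][15] = Σ_j H[6][j]·H[15][j] = (1)·(-1) + (-1)·(-1) + (1)·(-1) + (1)·(1) + (-1)·(1) + (1)·(1) + (1)·(-1) + (-1)·(-1) + (-1)·(1) + (-1)·(1) + (-1)·(-1) + (-1)·(1) + (1)·(1) + (-1)·(1) + (1)·(1) + (-1)·(1) = -1 + 1 + -1 + 1 + -1 + 1 + -1 + 1 + -1 + -1 + 1 + -1 + 1 + -1 + 1 + -1 = -2.
Rows 6 and 15 are not orthogonal (dot product = -2 ≠ 0), so H is not a Hadamard matrix.

(8,8) entry = 16; (6,15) entry = -2.


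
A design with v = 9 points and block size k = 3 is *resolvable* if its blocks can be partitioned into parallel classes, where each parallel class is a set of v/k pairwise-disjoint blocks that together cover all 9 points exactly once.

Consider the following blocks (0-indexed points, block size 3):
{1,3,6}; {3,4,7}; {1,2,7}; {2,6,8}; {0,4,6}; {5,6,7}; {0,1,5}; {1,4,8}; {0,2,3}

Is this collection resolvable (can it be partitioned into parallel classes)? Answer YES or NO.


v = 9, block size k = 3, number of blocks = 9.
For resolvability, blocks must partition into parallel classes of size v/k = 3.
Total blocks must therefore be a multiple of 3: 9 = 3·3 + 0 ⇒ divisible ✓.
Consider block {1,3,6}. It intersects every other block in the collection, so no parallel class of size 3 can contain it.
Since every block must belong to some parallel class in a resolution, the collection cannot be partitioned into parallel classes.
Resolvable? NO.

NO


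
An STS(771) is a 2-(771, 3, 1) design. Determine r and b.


An STS(v) is a 2-(v, 3, 1) BIBD: block size k = 3, λ = 1.
Replication: r(k − 1) = λ(v − 1) ⇒ r·2 = 771 − 1 = 770 ⇒ r = 385.
Block count: bk = vr ⇒ b·3 = 771·385 = 296835 ⇒ b = 98945.

r = 385, b = 98945.


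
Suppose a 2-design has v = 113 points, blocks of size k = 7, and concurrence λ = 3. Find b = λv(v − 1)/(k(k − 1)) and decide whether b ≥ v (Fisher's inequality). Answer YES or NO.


r = λ(v − 1)/(k − 1) = 3·112/6 = 56.
b = vr/k = 113·56/7 = 904.
Fisher's inequality: b ≥ v ⇔ 904 ≥ 113? YES.

YES


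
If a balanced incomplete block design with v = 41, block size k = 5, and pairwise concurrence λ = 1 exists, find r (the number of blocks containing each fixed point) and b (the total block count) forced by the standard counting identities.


Any 2-(v, k, λ) BIBD satisfies two necessary conditions:
  (i)  Each point sits in r blocks, and counting incidences through any fixed point gives r(k − 1) = λ(v − 1), so r = λ(v − 1)/(k − 1).
  (ii) Total incidences bk = vr, so b = vr/k.
Step 1: r = λ(v − 1)/(k − 1) = 1·(41 − 1)/(5 − 1) = 1·40/4 = 40/4 = 10.
Step 2: b = vr/k = 41·10/5 = 410/5 = 82.
Check integrality: r = 10 ∈ Z ✓, b = 82 ∈ Z ✓.
(These identities are necessary conditions: they determine r and b for any design with these parameters, but do not by themselves prove that one exists.)

r = 10, b = 82.


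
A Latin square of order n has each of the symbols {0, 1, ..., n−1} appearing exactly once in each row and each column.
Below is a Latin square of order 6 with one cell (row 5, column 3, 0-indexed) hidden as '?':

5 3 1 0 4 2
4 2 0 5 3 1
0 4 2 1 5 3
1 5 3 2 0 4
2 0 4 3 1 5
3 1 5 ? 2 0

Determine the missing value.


Row 5 contains symbols [0, 1, 2, 3, 5] — missing [4].
Column 3 contains symbols [0, 1, 2, 3, 5] — missing [4].
The missing symbol must appear in both missing sets; intersection = [4].
Therefore the hidden value is 4.

Missing value = 4.


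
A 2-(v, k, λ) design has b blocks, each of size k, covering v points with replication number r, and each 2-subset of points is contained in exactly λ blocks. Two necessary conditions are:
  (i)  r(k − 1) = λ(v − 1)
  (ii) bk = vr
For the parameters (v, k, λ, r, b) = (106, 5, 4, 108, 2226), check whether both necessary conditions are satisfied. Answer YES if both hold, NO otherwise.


Condition (i): r(k − 1) = 108·4 = 432; λ(v − 1) = 4·105 = 420. Match? NO.
Condition (ii): bk = 2226·5 = 11130; vr = 106·108 = 11448. Match? NO.
Both conditions hold? NO.

NO


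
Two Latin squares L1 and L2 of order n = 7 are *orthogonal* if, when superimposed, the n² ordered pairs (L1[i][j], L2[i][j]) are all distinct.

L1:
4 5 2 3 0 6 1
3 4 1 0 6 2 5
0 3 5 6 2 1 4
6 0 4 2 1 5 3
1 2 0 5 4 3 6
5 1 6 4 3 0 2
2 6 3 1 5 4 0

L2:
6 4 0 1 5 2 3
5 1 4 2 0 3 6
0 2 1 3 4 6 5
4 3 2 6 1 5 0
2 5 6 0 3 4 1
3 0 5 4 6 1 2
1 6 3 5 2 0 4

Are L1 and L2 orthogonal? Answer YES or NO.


Form the n² = 49 superimposed pairs (L1[i][j], L2[i][j]), row by row (rows and columns indexed from 0):
row 0: (4,6) (5,4) (2,0) (3,1) (0,5) (6,2) (1,3)
row 1: (3,5) (4,1) (1,4) (0,2) (6,0) (2,3) (5,6)
row 2: (0,0) (3,2) (5,1) (6,3) (2,4) (1,6) (4,5)
row 3: (6,4) (0,3) (4,2) (2,6) (1,1) (5,5) (3,0)
row 4: (1,2) (2,5) (0,6) (5,0) (4,3) (3,4) (6,1)
row 5: (5,3) (1,0) (6,5) (4,4) (3,6) (0,1) (2,2)
row 6: (2,1) (6,6) (3,3) (1,5) (5,2) (4,0) (0,4)
Orthogonality requires all 49 pairs distinct.
Check by first coordinate: for each symbol s of L1, list the L2 entries in the n cells where L1 = s; they must all differ.
  L1 = 0: L2 entries (in reading order) 5, 2, 0, 3, 6, 1, 4 — all 7 distinct ✓
  L1 = 1: L2 entries (in reading order) 3, 4, 6, 1, 2, 0, 5 — all 7 distinct ✓
  L1 = 2: L2 entries (in reading order) 0, 3, 4, 6, 5, 2, 1 — all 7 distinct ✓
  L1 = 3: L2 entries (in reading order) 1, 5, 2, 0, 4, 6, 3 — all 7 distinct ✓
  L1 = 4: L2 entries (in reading order) 6, 1, 5, 2, 3, 4, 0 — all 7 distinct ✓
  L1 = 5: L2 entries (in reading order) 4, 6, 1, 5, 0, 3, 2 — all 7 distinct ✓
  L1 = 6: L2 entries (in reading order) 2, 0, 3, 4, 1, 5, 6 — all 7 distinct ✓
Every symbol of L1 meets every symbol of L2 exactly once, so all 49 pairs are distinct (49 of 49).
Conclusion: YES.

YES


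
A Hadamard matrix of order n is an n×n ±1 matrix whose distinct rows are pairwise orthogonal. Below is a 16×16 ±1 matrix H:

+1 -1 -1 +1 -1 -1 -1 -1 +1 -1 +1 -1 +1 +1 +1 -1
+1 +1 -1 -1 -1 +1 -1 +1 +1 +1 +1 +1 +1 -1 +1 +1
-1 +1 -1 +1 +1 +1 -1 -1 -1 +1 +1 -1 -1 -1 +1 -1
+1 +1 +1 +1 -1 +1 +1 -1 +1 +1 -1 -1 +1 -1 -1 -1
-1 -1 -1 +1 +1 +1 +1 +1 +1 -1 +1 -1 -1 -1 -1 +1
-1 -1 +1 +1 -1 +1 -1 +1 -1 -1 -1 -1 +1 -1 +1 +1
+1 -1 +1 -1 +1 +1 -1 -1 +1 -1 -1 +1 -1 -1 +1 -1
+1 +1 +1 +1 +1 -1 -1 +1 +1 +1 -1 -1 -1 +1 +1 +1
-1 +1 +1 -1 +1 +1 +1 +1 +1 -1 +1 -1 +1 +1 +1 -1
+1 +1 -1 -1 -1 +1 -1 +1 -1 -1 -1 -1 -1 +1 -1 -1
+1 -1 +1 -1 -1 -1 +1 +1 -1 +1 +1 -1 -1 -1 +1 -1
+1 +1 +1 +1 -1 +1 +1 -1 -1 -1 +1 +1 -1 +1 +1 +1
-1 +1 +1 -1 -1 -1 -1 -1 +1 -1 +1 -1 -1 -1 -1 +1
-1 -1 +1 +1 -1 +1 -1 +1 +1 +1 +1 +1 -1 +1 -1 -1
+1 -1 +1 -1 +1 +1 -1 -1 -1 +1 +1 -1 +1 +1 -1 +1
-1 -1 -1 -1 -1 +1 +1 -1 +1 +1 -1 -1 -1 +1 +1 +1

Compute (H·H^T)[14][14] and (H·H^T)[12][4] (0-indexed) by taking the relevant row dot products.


Row 4 of H: [-1, -1, -1, 1, 1, 1, 1, 1, 1, -1, 1, -1, -1, -1, -1, 1].
Row 12 of H: [-1, 1, 1, -1, -1, -1, -1, -1, 1, -1, 1, -1, -1, -1, -1, 1].
Row 14 of H: [1, -1, 1, -1, 1, 1, -1, -1, -1, 1, 1, -1, 1, 1, -1, 1].
(H·H^T)[14][14] = Σ_j H[14][j]·H[14][j] = (1)² + (-1)² + (1)² + (-1)² + (1)² + (1)² + (-1)² + (-1)² + (-1)² + (1)² + (1)² + (-1)² + (1)² + (1)² + (-1)² + (1)² = 1 + 1 + 1 + 1 + 1 + 1 + 1 + 1 + 1 + 1 + 1 + 1 + 1 + 1 + 1 + 1 = 16.
(H·H^T)[12][4] = Σ_j H[12][j]·H[4][j] = (-1)·(-1) + (1)·(-1) + (1)·(-1) + (-1)·(1) + (-1)·(1) + (-1)·(1) + (-1)·(1) + (-1)·(1) + (1)·(1) + (-1)·(-1) + (1)·(1) + (-1)·(-1) + (-1)·(-1) + (-1)·(-1) + (-1)·(-1) + (1)·(1) = 1 + -1 + -1 + -1 + -1 + -1 + -1 + -1 + 1 + 1 + 1 + 1 + 1 + 1 + 1 + 1 = 2.
Rows 12 and 4 are not orthogonal (dot product = 2 ≠ 0), so H is not a Hadamard matrix.

(14,14) entry = 16; (12,4) entry = 2.


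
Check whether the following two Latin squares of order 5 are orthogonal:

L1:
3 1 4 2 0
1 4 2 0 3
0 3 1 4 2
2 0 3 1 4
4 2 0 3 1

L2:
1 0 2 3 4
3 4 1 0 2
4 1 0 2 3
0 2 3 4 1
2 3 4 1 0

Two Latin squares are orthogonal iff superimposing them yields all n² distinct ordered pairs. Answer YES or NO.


Form the n² = 25 superimposed pairs (L1[i][j], L2[i][j]), row by row (rows and columns indexed from 0):
row 0: (3,1) (1,0) (4,2) (2,3) (0,4)
row 1: (1,3) (4,4) (2,1) (0,0) (3,2)
row 2: (0,4) (3,1) (1,0) (4,2) (2,3)
row 3: (2,0) (0,2) (3,3) (1,4) (4,1)
row 4: (4,2) (2,3) (0,4) (3,1) (1,0)
Orthogonality requires all 25 pairs distinct.
But the pair (0,4) repeats: cell (0,4) has L1 = 0, L2 = 4, and cell (2,0) has L1 = 0, L2 = 4.
A repeated pair means some other pair never occurs (only 15 distinct pairs out of 25), so the squares are not orthogonal.
Conclusion: NO.

NO


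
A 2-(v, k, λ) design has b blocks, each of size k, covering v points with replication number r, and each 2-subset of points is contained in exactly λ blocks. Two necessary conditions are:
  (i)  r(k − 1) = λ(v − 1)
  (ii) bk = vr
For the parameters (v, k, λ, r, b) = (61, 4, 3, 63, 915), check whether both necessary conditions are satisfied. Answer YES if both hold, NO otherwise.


Condition (i): r(k − 1) = 63·3 = 189; λ(v − 1) = 3·60 = 180. Match? NO.
Condition (ii): bk = 915·4 = 3660; vr = 61·63 = 3843. Match? NO.
Both conditions hold? NO.

NO


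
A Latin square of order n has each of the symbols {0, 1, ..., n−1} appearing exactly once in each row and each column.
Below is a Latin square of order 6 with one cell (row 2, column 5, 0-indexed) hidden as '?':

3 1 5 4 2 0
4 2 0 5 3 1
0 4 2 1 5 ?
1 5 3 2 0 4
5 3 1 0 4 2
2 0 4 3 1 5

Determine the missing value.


Row 2 contains symbols [0, 1, 2, 4, 5] — missing [3].
Column 5 contains symbols [0, 1, 2, 4, 5] — missing [3].
The missing symbol must appear in both missing sets; intersection = [3].
Therefore the hidden value is 3.

Missing value = 3.


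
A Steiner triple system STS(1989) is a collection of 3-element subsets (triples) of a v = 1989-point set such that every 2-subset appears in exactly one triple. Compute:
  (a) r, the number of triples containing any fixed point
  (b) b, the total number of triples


An STS(v) is a 2-(v, 3, 1) BIBD: block size k = 3, λ = 1.
Replication: r(k − 1) = λ(v − 1) ⇒ r·2 = 1989 − 1 = 1988 ⇒ r = 994.
Block count: b = v(v − 1)/6 = 1989·1988/6 = 3954132/6 = 659022.
(Check via bk = vr: 659022·3 = 1977066 = 1989·994 = 1977066 ✓.)

r = 994, b = 659022.


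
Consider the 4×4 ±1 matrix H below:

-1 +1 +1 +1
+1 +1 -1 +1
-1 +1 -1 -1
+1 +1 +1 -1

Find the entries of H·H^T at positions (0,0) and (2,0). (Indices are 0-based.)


Row 0 of H: [-1, 1, 1, 1].
Row 2 of H: [-1, 1, -1, -1].
(H·H^T)[0][0] = Σ_j H[0][j]·H[0][j] = (-1)² + (1)² + (1)² + (1)² = 1 + 1 + 1 + 1 = 4.
(H·H^T)[2][0] = Σ_j H[2][j]·H[0][j] = (-1)·(-1) + (1)·(1) + (-1)·(1) + (-1)·(1) = 1 + 1 + -1 + -1 = 0.
So rows 2 and 0 are orthogonal; the diagonal entry equals n = 4.

(0,0) entry = 4; (2,0) entry = 0.


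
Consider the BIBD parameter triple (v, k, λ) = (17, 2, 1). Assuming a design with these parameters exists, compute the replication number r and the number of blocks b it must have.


Any 2-(v, k, λ) BIBD satisfies two necessary conditions:
  (i)  Each point sits in r blocks, and counting incidences through any fixed point gives r(k − 1) = λ(v − 1), so r = λ(v − 1)/(k − 1).
  (ii) Total incidences bk = vr, so b = vr/k.
Step 1: r = λ(v − 1)/(k − 1) = 1·(17 − 1)/(2 − 1) = 1·16/1 = 16/1 = 16.
Step 2: b = vr/k = 17·16/2 = 272/2 = 136.
Check integrality: r = 16 ∈ Z ✓, b = 136 ∈ Z ✓.
(These identities are necessary conditions: they determine r and b for any design with these parameters, but do not by themselves prove that one exists.)

r = 16, b = 136.


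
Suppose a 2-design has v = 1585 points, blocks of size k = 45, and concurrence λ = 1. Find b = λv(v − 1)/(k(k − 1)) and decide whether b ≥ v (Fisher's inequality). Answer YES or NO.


r = λ(v − 1)/(k − 1) = 1·1584/44 = 36.
b = vr/k = 1585·36/45 = 1268.
Fisher's inequality: b ≥ v ⇔ 1268 ≥ 1585? NO.

NO


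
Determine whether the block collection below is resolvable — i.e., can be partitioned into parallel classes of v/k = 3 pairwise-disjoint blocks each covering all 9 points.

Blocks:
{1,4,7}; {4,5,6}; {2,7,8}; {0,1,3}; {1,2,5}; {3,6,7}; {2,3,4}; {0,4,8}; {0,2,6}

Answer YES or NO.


v = 9, block size k = 3, number of blocks = 9.
For resolvability, blocks must partition into parallel classes of size v/k = 3.
Total blocks must therefore be a multiple of 3: 9 = 3·3 + 0 ⇒ divisible ✓.
Consider block {1,4,7}. The only other block(s) in the collection disjoint from it are {0,2,6} — just 1 block(s). Any parallel class containing {1,4,7} would need 2 other blocks each disjoint from it, so no parallel class of size 3 can contain {1,4,7}.
Since every block must belong to some parallel class in a resolution, the collection cannot be partitioned into parallel classes.
Resolvable? NO.

NO


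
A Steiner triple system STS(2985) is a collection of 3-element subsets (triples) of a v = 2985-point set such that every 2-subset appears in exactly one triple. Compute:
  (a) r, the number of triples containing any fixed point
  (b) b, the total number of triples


An STS(v) is a 2-(v, 3, 1) BIBD: block size k = 3, λ = 1.
Replication: r(k − 1) = λ(v − 1) ⇒ r·2 = 2985 − 1 = 2984 ⇒ r = 1492.
Block count: bk = vr ⇒ b·3 = 2985·1492 = 4453620 ⇒ b = 1484540.

r = 1492, b = 1484540.


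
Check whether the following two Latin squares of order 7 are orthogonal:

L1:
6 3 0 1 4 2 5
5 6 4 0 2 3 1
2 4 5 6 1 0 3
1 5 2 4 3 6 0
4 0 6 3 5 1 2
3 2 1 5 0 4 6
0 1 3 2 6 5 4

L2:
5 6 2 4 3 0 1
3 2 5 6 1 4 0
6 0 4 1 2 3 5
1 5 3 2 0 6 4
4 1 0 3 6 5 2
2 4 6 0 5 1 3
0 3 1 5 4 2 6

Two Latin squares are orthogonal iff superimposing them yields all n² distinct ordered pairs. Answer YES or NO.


Form the n² = 49 superimposed pairs (L1[i][j], L2[i][j]), row by row (rows and columns indexed from 0):
row 0: (6,5) (3,6) (0,2) (1,4) (4,3) (2,0) (5,1)
row 1: (5,3) (6,2) (4,5) (0,6) (2,1) (3,4) (1,0)
row 2: (2,6) (4,0) (5,4) (6,1) (1,2) (0,3) (3,5)
row 3: (1,1) (5,5) (2,3) (4,2) (3,0) (6,6) (0,4)
row 4: (4,4) (0,1) (6,0) (3,3) (5,6) (1,5) (2,2)
row 5: (3,2) (2,4) (1,6) (5,0) (0,5) (4,1) (6,3)
row 6: (0,0) (1,3) (3,1) (2,5) (6,4) (5,2) (4,6)
Orthogonality requires all 49 pairs distinct.
Check by first coordinate: for each symbol s of L1, list the L2 entries in the n cells where L1 = s; they must all differ.
  L1 = 0: L2 entries (in reading order) 2, 6, 3, 4, 1, 5, 0 — all 7 distinct ✓
  L1 = 1: L2 entries (in reading order) 4, 0, 2, 1, 5, 6, 3 — all 7 distinct ✓
  L1 = 2: L2 entries (in reading order) 0, 1, 6, 3, 2, 4, 5 — all 7 distinct ✓
  L1 = 3: L2 entries (in reading order) 6, 4, 5, 0, 3, 2, 1 — all 7 distinct ✓
  L1 = 4: L2 entries (in reading order) 3, 5, 0, 2, 4, 1, 6 — all 7 distinct ✓
  L1 = 5: L2 entries (in reading order) 1, 3, 4, 5, 6, 0, 2 — all 7 distinct ✓
  L1 = 6: L2 entries (in reading order) 5, 2, 1, 6, 0, 3, 4 — all 7 distinct ✓
Every symbol of L1 meets every symbol of L2 exactly once, so all 49 pairs are distinct (49 of 49).
Conclusion: YES.

YES
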